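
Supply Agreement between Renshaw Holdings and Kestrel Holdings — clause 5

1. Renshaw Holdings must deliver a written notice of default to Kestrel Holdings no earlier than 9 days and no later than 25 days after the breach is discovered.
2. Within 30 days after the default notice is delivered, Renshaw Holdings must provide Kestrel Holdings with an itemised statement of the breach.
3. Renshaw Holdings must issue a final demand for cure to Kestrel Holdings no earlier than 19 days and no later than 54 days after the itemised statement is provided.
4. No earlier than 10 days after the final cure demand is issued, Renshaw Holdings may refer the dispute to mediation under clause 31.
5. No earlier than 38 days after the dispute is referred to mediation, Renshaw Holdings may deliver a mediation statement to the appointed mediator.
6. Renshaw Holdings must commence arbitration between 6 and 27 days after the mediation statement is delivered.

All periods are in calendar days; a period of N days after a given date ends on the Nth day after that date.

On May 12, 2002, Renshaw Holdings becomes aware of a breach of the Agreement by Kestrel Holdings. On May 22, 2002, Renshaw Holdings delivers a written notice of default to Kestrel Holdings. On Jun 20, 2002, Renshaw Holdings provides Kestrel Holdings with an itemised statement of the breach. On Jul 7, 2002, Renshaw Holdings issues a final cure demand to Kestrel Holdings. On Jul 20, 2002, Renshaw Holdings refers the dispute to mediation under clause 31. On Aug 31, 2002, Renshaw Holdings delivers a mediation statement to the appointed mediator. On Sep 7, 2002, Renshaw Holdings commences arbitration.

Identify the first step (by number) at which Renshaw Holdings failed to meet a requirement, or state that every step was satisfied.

Step 3

Step 1 — 9 and 25 days from May 12, 2002 (when the breach is discovered) are May 21, 2002 and Jun 6, 2002 respectively; done May 22, 2002, which is between those dates.
Step 2 — counting 30 days from May 22, 2002 (when the default notice is delivered) gives a deadline of Jun 21, 2002; completed Jun 20, 2002, before the deadline.
Step 3 — 19 and 54 days from Jun 20, 2002 (when the itemised statement is provided) are Jul 9, 2002 and Aug 13, 2002 respectively; Jul 7, 2002 is 2 days too early.
No need to go further; step 3 was not satisfied.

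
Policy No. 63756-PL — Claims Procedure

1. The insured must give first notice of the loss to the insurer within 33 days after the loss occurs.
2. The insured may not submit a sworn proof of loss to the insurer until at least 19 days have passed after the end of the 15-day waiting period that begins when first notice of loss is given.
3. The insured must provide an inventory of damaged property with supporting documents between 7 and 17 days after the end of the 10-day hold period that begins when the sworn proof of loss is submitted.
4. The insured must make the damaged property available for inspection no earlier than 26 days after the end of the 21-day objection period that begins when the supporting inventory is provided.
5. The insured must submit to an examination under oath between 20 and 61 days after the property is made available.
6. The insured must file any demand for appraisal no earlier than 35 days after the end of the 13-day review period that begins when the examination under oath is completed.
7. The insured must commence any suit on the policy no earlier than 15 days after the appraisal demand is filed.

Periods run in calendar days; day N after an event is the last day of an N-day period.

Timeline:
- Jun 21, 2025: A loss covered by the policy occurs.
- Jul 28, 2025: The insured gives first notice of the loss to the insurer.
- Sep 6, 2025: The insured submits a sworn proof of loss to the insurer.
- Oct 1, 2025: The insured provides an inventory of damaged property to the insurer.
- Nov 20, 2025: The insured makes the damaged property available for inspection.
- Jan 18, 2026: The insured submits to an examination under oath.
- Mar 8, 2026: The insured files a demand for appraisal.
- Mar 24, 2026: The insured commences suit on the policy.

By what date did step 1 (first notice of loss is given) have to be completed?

Step 1 runs from Jun 21, 2025, when the loss occurs. 33 days after Jun 21, 2025 is Jul 24, 2025.

Jul 24, 2025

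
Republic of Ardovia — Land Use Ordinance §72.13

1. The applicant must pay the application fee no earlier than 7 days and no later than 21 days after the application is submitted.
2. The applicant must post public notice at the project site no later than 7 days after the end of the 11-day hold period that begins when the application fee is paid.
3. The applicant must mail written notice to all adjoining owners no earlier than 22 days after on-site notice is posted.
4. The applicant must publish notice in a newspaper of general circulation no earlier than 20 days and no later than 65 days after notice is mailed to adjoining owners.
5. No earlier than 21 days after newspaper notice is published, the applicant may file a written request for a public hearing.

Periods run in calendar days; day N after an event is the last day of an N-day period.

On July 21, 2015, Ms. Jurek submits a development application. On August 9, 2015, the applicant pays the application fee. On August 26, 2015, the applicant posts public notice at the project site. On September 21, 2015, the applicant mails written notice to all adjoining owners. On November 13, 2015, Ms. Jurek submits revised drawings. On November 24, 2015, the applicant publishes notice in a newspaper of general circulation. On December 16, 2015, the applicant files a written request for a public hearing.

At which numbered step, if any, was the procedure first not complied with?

None — every step was satisfied

Step 1: the window is 7–21 days after July 21, 2015 (when the application is submitted), so July 28, 2015 through August 11, 2015; done August 9, 2015 — within the window.
Step 2: 7 days after August 20, 2015 (end of the 11-day hold period, which began when the application fee is paid on August 9, 2015) is August 27, 2015; August 26, 2015 is within that limit.
Step 3: the earliest permitted date is 22 days after August 26, 2015 (when on-site notice is posted), i.e. September 17, 2015; September 21, 2015 is on or after that date.
Step 4: the window is 20–65 days after September 21, 2015 (when notice is mailed to adjoining owners), so October 11, 2015 through November 25, 2015; done November 24, 2015, which is between those dates.
Step 5: the earliest permitted date is 21 days after November 24, 2015 (when newspaper notice is published), i.e. December 15, 2015; done December 16, 2015, after the minimum wait.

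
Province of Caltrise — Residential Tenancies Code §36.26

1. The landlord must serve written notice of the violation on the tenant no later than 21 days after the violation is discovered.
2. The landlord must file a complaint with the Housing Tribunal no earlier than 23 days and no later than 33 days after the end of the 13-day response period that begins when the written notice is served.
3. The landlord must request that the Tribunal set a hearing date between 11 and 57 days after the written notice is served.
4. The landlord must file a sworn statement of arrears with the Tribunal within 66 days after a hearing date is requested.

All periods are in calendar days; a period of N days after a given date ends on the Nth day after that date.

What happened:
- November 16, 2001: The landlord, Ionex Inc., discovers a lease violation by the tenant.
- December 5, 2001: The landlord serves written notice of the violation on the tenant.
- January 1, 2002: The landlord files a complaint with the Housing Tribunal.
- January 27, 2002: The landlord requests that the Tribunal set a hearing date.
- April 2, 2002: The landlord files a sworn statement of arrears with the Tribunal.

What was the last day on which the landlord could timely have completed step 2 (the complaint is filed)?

The written notice is served on December 5, 2001; the 13-day response period therefore ends December 18, 2001, and step 2 runs from that date. The window is 23–33 days after December 18, 2001; it closes on January 20, 2002.

January 20, 2002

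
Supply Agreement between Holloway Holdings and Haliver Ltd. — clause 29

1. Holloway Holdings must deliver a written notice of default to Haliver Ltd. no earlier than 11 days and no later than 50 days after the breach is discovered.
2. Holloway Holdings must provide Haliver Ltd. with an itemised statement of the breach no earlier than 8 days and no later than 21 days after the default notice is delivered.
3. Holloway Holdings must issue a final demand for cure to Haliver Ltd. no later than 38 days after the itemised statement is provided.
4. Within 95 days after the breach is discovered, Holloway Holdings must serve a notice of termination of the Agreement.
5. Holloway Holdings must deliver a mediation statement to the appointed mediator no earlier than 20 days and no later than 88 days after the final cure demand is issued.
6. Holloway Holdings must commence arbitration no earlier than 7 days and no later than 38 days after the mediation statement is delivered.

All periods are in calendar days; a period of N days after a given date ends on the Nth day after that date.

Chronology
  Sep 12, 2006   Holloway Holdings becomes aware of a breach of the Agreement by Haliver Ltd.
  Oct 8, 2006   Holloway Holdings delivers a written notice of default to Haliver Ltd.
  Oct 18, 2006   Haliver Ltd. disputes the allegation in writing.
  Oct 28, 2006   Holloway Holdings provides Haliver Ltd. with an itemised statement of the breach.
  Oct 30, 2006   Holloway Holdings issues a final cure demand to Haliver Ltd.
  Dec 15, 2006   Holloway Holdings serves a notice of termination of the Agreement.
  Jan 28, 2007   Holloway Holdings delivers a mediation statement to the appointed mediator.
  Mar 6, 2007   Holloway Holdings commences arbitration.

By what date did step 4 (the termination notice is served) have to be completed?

Dec 16, 2006

Step 4 runs from Sep 12, 2006, when the breach is discovered. 95 days after Sep 12, 2006 is Dec 16, 2006.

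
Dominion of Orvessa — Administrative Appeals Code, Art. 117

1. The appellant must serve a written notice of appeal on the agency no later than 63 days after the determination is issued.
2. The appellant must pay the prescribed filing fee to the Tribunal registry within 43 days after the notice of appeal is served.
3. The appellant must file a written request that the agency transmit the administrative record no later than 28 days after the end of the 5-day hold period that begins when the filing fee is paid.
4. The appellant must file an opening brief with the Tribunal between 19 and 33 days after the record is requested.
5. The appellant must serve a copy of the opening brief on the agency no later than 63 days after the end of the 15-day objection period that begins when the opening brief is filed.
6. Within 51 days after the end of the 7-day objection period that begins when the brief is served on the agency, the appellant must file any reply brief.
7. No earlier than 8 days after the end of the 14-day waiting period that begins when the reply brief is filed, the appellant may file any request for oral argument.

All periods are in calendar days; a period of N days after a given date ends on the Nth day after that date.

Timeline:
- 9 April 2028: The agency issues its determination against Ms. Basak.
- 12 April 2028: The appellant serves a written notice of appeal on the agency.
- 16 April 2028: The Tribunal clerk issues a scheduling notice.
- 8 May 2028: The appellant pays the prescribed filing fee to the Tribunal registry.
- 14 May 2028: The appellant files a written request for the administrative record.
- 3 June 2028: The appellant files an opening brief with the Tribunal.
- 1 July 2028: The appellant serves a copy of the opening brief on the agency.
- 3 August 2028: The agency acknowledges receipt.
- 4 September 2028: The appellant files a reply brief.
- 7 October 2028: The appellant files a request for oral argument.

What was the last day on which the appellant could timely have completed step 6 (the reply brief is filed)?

The brief is served on the agency on 1 July 2028; the 7-day objection period therefore ends 8 July 2028, and step 6 runs from that date. 51 days after 8 July 2028 is 28 August 2028.

28 August 2028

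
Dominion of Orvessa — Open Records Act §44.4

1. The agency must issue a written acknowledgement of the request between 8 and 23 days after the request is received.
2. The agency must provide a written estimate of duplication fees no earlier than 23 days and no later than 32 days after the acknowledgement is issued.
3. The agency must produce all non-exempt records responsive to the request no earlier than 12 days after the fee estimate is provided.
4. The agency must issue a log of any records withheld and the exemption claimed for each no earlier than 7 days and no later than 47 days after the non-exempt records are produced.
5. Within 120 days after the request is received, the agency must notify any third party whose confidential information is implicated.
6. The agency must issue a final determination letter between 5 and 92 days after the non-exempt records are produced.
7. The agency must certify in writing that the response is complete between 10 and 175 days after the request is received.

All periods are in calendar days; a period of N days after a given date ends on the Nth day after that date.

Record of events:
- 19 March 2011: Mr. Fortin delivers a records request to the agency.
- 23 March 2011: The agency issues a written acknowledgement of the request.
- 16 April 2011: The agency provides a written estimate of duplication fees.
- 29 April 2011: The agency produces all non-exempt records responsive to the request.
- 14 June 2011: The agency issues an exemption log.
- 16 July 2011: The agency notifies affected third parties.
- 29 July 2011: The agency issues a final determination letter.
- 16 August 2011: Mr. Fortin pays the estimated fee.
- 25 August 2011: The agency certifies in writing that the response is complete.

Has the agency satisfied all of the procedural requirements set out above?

No

(1) the permitted window runs from 19 March 2011 + 8 = 27 March 2011 to 19 March 2011 + 23 = 11 April 2011; 23 March 2011 is 4 days too early.
The analysis stops there.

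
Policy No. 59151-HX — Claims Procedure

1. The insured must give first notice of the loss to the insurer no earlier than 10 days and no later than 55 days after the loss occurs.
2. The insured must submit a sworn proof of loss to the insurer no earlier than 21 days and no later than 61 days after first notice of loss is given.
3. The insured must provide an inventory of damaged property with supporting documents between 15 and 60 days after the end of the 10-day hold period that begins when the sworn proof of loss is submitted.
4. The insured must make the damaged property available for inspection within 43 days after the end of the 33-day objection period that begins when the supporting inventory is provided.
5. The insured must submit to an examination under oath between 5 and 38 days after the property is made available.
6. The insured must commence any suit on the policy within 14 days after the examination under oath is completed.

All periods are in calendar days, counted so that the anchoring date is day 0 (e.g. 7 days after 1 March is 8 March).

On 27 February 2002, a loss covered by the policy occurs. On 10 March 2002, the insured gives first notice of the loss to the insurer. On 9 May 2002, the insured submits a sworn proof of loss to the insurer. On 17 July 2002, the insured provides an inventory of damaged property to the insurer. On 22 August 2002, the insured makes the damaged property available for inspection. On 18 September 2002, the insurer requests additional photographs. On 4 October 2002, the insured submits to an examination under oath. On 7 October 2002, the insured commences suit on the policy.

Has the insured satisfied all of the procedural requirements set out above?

No

(1) the permitted window runs from 27 February 2002 + 10 = 9 March 2002 to 27 February 2002 + 55 = 23 April 2002; done 10 March 2002, which is between those dates.
(2) the permitted window runs from 10 March 2002 + 21 = 31 March 2002 to 10 March 2002 + 61 = 10 May 2002; done 9 May 2002 — within the window.
(3) the permitted window runs from 19 May 2002 + 15 = 3 June 2002 to 19 May 2002 + 60 = 18 July 2002; 17 July 2002 falls inside that range.
(4) due by 19 August 2002 + 43 days = 1 October 2002; done 22 August 2002 — timely.
(5) the permitted window runs from 22 August 2002 + 5 = 27 August 2002 to 22 August 2002 + 38 = 29 September 2002; done 4 October 2002 — 5 days after the window closed.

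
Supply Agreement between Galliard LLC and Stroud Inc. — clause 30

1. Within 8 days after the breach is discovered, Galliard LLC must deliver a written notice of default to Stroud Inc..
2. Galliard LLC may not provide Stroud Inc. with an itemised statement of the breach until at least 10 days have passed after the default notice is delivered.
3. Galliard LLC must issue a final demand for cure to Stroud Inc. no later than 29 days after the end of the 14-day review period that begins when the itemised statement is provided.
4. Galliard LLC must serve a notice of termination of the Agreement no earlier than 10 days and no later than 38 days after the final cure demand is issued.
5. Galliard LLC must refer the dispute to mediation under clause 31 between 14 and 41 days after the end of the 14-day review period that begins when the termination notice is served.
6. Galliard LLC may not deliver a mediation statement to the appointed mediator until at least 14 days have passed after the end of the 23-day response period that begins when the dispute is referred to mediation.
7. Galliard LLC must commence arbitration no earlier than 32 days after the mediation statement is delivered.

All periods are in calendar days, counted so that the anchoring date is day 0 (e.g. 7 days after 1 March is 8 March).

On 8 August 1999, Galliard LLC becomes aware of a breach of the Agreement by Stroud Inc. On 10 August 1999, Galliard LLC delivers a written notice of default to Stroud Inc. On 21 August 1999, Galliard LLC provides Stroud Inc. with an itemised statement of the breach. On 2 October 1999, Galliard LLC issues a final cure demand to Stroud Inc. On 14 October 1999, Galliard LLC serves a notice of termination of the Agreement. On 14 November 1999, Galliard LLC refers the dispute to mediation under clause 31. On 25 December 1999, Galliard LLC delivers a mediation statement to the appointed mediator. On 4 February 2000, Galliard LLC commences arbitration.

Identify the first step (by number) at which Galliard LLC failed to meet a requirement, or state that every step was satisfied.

None — every step was satisfied

(1) due by 8 August 1999 + 8 days = 16 August 1999; done 10 August 1999 — timely.
(2) permitted from 10 August 1999 + 10 days = 20 August 1999 onward; done 21 August 1999 — permitted.
(3) due by 4 September 1999 + 29 days = 3 October 1999; completed 2 October 1999, before the deadline.
(4) the permitted window runs from 2 October 1999 + 10 = 12 October 1999 to 2 October 1999 + 38 = 9 November 1999; done 14 October 1999 — within the window.
(5) the permitted window runs from 28 October 1999 + 14 = 11 November 1999 to 28 October 1999 + 41 = 8 December 1999; 14 November 1999 falls inside that range.
(6) permitted from 7 December 1999 + 14 days = 21 December 1999 onward; done 25 December 1999 — permitted.
(7) permitted from 25 December 1999 + 32 days = 26 January 2000 onward; 4 February 2000 is on or after that date.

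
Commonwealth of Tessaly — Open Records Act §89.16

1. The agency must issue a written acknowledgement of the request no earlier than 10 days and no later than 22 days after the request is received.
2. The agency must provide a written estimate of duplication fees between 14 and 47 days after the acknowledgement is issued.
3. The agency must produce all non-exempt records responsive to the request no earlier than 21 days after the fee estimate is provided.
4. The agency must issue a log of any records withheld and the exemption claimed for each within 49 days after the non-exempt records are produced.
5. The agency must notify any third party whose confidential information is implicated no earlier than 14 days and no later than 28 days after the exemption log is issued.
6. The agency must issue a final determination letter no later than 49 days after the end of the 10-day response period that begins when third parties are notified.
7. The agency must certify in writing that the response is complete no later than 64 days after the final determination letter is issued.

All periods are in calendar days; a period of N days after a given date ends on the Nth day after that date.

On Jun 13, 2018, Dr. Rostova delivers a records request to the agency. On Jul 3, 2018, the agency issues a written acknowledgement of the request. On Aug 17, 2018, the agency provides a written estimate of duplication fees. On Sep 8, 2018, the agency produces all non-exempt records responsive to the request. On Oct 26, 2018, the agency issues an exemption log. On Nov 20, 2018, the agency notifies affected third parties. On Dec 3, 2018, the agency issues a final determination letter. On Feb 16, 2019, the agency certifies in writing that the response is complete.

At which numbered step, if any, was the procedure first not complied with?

Step 1: the window is 10–22 days after Jun 13, 2018 (when the request is received), so Jun 23, 2018 through Jul 5, 2018; done Jul 3, 2018, which is between those dates.
Step 2: the window is 14–47 days after Jul 3, 2018 (when the acknowledgement is issued), so Jul 17, 2018 through Aug 19, 2018; Aug 17, 2018 falls inside that range.
Step 3: the earliest permitted date is 21 days after Aug 17, 2018 (when the fee estimate is provided), i.e. Sep 7, 2018; Sep 8, 2018 is on or after that date.
Step 4: 49 days after Sep 8, 2018 (when the non-exempt records are produced) is Oct 27, 2018; completed Oct 26, 2018, before the deadline.
Step 5: the window is 14–28 days after Oct 26, 2018 (when the exemption log is issued), so Nov 9, 2018 through Nov 23, 2018; done Nov 20, 2018, which is between those dates.
Step 6: 49 days after Nov 30, 2018 (end of the 10-day response period, which began when third parties are notified on Nov 20, 2018) is Jan 18, 2019; done Dec 3, 2018 — timely.
Step 7: 64 days after Dec 3, 2018 (when the final determination letter is issued) is Feb 5, 2019; not done until Feb 16, 2019, 11 days after the deadline.
The procedure was therefore not followed at step 7.

Step 7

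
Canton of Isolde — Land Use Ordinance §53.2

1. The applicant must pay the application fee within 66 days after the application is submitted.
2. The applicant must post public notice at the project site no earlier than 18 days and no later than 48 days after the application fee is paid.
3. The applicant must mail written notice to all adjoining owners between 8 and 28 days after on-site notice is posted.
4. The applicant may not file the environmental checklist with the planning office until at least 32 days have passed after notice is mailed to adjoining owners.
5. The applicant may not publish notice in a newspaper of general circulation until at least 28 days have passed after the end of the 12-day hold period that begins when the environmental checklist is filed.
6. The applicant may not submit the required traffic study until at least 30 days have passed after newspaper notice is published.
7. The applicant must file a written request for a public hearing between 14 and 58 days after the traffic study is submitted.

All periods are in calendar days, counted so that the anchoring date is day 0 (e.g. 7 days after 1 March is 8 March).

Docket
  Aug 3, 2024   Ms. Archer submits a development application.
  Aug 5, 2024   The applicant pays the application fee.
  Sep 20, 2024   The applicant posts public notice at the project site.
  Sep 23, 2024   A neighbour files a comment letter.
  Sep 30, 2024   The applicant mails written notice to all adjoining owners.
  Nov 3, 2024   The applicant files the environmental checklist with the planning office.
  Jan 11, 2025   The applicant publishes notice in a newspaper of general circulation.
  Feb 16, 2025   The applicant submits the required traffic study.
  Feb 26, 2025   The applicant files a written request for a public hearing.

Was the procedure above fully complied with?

No

Step 1: 66 days after Aug 3, 2024 (when the application is submitted) is Oct 8, 2024; completed Aug 5, 2024, before the deadline.
Step 2: the window is 18–48 days after Aug 5, 2024 (when the application fee is paid), so Aug 23, 2024 through Sep 22, 2024; Sep 20, 2024 falls inside that range.
Step 3: the window is 8–28 days after Sep 20, 2024 (when on-site notice is posted), so Sep 28, 2024 through Oct 18, 2024; done Sep 30, 2024 — within the window.
Step 4: the earliest permitted date is 32 days after Sep 30, 2024 (when notice is mailed to adjoining owners), i.e. Nov 1, 2024; Nov 3, 2024 is on or after that date.
Step 5: the earliest permitted date is 28 days after Nov 15, 2024 (end of the 12-day hold period, which began when the environmental checklist is filed on Nov 3, 2024), i.e. Dec 13, 2024; Jan 11, 2025 is on or after that date.
Step 6: the earliest permitted date is 30 days after Jan 11, 2025 (when newspaper notice is published), i.e. Feb 10, 2025; Feb 16, 2025 is on or after that date.
Step 7: the window is 14–58 days after Feb 16, 2025 (when the traffic study is submitted), so Mar 2, 2025 through Apr 15, 2025; Feb 26, 2025 is 4 days too early.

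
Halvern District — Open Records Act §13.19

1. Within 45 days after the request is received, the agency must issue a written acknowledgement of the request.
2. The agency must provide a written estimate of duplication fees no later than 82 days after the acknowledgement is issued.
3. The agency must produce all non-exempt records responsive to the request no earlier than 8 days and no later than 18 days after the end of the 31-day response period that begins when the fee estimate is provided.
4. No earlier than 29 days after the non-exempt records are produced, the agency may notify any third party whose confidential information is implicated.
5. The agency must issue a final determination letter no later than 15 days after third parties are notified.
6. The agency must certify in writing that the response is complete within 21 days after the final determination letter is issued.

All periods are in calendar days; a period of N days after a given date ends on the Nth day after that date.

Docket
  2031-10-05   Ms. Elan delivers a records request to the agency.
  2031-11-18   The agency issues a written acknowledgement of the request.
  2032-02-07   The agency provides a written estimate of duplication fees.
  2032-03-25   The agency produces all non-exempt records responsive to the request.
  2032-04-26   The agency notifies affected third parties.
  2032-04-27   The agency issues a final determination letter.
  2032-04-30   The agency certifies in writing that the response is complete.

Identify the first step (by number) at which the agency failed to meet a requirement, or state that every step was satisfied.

None — every step was satisfied

(1) due by 2031-10-05 + 45 days = 2031-11-19; 2031-11-18 is within that limit.
(2) due by 2031-11-18 + 82 days = 2032-02-08; completed 2032-02-07, before the deadline.
(3) the permitted window runs from 2032-03-09 + 8 = 2032-03-17 to 2032-03-09 + 18 = 2032-03-27; done 2032-03-25, which is between those dates.
(4) permitted from 2032-03-25 + 29 days = 2032-04-23 onward; done 2032-04-26 — permitted.
(5) due by 2032-04-26 + 15 days = 2032-05-11; 2032-04-27 is within that limit.
(6) due by 2032-04-27 + 21 days = 2032-05-18; done 2032-04-30 — timely.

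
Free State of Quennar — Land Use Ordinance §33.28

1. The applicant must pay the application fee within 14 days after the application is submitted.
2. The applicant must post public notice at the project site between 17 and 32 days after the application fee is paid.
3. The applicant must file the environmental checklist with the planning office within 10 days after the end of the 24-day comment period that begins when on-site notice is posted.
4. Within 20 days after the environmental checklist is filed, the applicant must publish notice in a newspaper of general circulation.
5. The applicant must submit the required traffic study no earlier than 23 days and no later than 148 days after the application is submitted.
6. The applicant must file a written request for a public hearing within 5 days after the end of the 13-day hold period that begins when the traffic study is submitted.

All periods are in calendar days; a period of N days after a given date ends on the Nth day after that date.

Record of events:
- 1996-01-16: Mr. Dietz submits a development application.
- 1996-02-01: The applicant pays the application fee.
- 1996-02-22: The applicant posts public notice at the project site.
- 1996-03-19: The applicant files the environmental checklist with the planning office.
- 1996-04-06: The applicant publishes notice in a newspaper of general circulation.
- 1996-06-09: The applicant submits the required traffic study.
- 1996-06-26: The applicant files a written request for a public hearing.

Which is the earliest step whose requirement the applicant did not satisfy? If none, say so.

Step 1 — counting 14 days from 1996-01-16 (when the application is submitted) gives a deadline of 1996-01-30; not done until 1996-02-01, 2 days after the deadline.
That is the first point of non-compliance.

Step 1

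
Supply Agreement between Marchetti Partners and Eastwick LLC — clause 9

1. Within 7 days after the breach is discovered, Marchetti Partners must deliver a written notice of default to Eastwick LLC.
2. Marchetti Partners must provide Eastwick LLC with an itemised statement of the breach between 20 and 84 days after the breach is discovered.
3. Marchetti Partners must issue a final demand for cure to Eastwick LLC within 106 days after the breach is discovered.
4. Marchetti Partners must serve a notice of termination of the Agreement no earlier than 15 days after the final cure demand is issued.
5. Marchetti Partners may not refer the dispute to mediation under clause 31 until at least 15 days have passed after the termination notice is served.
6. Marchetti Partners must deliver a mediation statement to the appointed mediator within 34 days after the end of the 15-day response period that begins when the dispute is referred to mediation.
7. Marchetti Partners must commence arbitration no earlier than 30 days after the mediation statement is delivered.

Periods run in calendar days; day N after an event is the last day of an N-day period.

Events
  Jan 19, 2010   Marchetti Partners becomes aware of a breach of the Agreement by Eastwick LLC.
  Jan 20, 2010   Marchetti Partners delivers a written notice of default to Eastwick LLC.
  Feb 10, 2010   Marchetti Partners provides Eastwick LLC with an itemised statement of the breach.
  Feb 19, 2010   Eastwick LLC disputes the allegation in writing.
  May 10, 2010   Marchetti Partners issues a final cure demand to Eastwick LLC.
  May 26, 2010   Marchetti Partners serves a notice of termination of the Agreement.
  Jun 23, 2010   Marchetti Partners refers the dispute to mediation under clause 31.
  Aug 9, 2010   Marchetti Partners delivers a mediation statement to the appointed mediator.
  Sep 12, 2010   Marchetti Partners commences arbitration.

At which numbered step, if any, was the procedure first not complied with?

Step 1: 7 days after Jan 19, 2010 (when the breach is discovered) is Jan 26, 2010; done Jan 20, 2010 — timely.
Step 2: the window is 20–84 days after Jan 19, 2010 (when the breach is discovered), so Feb 8, 2010 through Apr 13, 2010; Feb 10, 2010 falls inside that range.
Step 3: 106 days after Jan 19, 2010 (when the breach is discovered) is May 5, 2010; not done until May 10, 2010, 5 days after the deadline.

Step 3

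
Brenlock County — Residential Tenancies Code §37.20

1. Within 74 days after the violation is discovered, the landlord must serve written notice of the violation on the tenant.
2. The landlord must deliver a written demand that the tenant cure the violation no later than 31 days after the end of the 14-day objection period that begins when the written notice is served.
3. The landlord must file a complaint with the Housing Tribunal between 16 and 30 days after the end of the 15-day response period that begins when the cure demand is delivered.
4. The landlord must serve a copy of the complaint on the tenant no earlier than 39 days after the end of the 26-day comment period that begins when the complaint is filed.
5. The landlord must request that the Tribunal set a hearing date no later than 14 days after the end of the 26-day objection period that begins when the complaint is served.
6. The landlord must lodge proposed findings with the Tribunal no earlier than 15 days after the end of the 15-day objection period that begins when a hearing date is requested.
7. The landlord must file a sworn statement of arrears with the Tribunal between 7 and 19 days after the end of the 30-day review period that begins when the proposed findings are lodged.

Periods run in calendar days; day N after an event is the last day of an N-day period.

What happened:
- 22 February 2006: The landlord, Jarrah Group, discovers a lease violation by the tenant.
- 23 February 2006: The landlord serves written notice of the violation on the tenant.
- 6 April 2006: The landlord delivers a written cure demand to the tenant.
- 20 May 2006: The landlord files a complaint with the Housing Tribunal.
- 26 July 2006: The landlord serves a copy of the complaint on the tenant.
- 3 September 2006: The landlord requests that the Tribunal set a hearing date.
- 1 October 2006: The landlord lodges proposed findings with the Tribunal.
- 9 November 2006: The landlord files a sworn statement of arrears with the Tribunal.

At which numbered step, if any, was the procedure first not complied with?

Step 1: 74 days after 22 February 2006 (when the violation is discovered) is 7 May 2006; completed 23 February 2006, before the deadline.
Step 2: 31 days after 9 March 2006 (end of the 14-day objection period, which began when the written notice is served on 23 February 2006) is 9 April 2006; done 6 April 2006 — timely.
Step 3: the window is 16–30 days after 21 April 2006 (end of the 15-day response period, which began when the cure demand is delivered on 6 April 2006), so 7 May 2006 through 21 May 2006; done 20 May 2006 — within the window.
Step 4: the earliest permitted date is 39 days after 15 June 2006 (end of the 26-day comment period, which began when the complaint is filed on 20 May 2006), i.e. 24 July 2006; done 26 July 2006 — permitted.
Step 5: 14 days after 21 August 2006 (end of the 26-day objection period, which began when the complaint is served on 26 July 2006) is 4 September 2006; completed 3 September 2006, before the deadline.
Step 6: the earliest permitted date is 15 days after 18 September 2006 (end of the 15-day objection period, which began when a hearing date is requested on 3 September 2006), i.e. 3 October 2006; 1 October 2006 is 2 days before the earliest permitted date.
Later steps need not be reached.

Step 6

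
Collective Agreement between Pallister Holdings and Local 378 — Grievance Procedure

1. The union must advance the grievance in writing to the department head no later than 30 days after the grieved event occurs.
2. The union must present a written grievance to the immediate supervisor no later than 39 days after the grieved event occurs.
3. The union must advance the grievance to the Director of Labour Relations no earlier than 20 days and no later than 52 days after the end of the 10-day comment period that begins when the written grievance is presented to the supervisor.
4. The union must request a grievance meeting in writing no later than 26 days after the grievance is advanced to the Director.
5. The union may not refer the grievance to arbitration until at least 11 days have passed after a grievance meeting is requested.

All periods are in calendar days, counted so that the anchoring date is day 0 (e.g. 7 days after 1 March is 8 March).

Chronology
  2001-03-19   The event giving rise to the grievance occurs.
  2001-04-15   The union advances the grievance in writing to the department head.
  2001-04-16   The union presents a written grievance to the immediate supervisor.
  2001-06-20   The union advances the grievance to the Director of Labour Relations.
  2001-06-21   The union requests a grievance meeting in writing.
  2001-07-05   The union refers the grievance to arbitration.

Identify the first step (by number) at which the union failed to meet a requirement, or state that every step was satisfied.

(1) due by 2001-03-19 + 30 days = 2001-04-18; done 2001-04-15 — timely.
(2) due by 2001-03-19 + 39 days = 2001-04-27; done 2001-04-16 — timely.
(3) the permitted window runs from 2001-04-26 + 20 = 2001-05-16 to 2001-04-26 + 52 = 2001-06-17; done 2001-06-20 — 3 days after the window closed.
The analysis stops there.

Step 3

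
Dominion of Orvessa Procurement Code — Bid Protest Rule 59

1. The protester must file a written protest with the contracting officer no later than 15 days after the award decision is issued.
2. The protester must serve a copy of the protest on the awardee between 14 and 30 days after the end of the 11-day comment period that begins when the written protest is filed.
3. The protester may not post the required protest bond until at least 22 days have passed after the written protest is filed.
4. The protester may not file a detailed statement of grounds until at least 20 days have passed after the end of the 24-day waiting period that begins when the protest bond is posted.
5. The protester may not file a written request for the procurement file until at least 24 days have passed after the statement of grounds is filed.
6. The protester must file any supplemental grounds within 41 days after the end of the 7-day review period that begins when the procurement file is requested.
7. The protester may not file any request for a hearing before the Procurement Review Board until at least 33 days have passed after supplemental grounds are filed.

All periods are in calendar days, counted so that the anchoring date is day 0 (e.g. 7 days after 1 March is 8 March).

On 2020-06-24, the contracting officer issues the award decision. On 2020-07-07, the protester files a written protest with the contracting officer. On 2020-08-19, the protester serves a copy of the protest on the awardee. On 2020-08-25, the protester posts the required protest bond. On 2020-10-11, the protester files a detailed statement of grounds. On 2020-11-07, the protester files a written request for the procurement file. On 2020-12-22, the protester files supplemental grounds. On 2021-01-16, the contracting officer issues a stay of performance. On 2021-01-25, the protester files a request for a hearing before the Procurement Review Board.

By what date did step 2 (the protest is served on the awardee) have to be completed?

The written protest is filed on 2020-07-07; the 11-day comment period therefore ends 2020-07-18, and step 2 runs from that date. The window is 14–30 days after 2020-07-18; it closes on 2020-08-17.

2020-08-17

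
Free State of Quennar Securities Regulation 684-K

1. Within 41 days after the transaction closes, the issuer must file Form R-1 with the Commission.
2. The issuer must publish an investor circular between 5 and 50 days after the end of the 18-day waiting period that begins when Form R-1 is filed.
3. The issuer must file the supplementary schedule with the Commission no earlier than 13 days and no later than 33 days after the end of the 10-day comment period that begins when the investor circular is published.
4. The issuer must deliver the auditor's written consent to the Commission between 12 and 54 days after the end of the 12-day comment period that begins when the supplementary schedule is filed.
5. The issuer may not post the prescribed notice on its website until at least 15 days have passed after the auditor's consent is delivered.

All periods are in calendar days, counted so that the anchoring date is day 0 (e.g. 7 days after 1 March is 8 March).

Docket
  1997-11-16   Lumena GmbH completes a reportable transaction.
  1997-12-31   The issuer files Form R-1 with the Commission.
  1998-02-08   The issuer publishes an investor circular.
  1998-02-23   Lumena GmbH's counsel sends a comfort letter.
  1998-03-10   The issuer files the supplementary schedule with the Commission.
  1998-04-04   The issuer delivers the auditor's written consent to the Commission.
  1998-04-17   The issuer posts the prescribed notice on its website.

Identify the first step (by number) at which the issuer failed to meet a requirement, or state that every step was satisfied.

Step 1: 41 days after 1997-11-16 (when the transaction closes) is 1997-12-27; not done until 1997-12-31, 4 days after the deadline.

Step 1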